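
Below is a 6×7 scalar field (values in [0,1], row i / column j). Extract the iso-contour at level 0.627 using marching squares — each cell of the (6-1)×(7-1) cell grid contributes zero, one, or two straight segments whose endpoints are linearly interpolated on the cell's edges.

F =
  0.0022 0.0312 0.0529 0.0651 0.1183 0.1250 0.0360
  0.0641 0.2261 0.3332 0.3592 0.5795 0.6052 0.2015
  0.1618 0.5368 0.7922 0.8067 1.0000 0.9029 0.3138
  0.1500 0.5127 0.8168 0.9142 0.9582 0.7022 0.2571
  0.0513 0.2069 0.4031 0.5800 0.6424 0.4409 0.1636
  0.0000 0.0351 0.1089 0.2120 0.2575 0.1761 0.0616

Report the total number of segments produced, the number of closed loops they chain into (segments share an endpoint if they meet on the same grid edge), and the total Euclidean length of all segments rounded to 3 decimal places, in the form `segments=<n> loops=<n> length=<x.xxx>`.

cell (1,1): code 0100 → (1.640,2.000)–(2.000,1.353)
cell (1,2): code 1100 → (1.598,3.000)–(1.640,2.000)
cell (1,3): code 1100 → (1.113,4.000)–(1.598,3.000)
cell (1,4): code 1100 → (1.073,5.000)–(1.113,4.000)
cell (1,5): code 1000 → (2.000,5.468)–(1.073,5.000)
cell (2,1): code 0110 → (2.000,1.353)–(3.000,1.376)
cell (2,5): code 1001 → (3.000,5.169)–(2.000,5.468)
cell (3,1): code 0010 → (3.000,1.376)–(3.459,2.000)
cell (3,2): code 0011 → (3.459,2.000)–(3.859,3.000)
cell (3,3): code 0111 → (3.859,3.000)–(4.000,3.753)
cell (3,4): code 1011 → (4.000,4.076)–(3.288,5.000)
cell (3,5): code 0001 → (3.288,5.000)–(3.000,5.169)
cell (4,3): code 0010 → (4.000,3.753)–(4.040,4.000)
cell (4,4): code 0001 → (4.040,4.000)–(4.000,4.076)
total: 14 segments, chained into 1 closed loop(s), length Σ = 11.390369

segments=14 loops=1 length=11.390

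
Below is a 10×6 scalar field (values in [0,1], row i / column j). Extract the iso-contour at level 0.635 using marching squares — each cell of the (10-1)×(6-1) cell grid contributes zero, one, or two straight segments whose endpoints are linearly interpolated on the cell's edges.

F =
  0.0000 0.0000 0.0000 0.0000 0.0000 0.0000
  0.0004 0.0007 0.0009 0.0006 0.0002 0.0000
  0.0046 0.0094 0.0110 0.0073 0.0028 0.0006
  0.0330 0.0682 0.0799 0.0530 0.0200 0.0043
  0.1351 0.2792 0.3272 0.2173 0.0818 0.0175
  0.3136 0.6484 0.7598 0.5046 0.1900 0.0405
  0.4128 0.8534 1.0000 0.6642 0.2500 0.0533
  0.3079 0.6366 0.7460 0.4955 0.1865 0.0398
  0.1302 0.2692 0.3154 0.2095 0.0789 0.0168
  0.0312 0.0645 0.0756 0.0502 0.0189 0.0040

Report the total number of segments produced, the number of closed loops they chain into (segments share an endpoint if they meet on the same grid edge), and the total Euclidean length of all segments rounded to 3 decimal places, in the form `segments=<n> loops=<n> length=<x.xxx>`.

cell (4,0): code 0100 → (4.964,1.000)–(5.000,0.960)
cell (4,1): code 1100 → (4.712,2.000)–(4.964,1.000)
cell (4,2): code 1000 → (5.000,2.489)–(4.712,2.000)
cell (5,0): code 0110 → (5.000,0.960)–(6.000,0.504)
cell (5,2): code 1101 → (5.817,3.000)–(5.000,2.489)
cell (5,3): code 1000 → (6.000,3.070)–(5.817,3.000)
cell (6,0): code 0110 → (6.000,0.504)–(7.000,0.995)
cell (6,2): code 1011 → (7.000,2.443)–(6.173,3.000)
cell (6,3): code 0001 → (6.173,3.000)–(6.000,3.070)
cell (7,0): code 0010 → (7.000,0.995)–(7.004,1.000)
cell (7,1): code 0011 → (7.004,1.000)–(7.258,2.000)
cell (7,2): code 0001 → (7.258,2.000)–(7.000,2.443)
total: 12 segments, chained into 1 closed loop(s), length Σ = 7.760362

segments=12 loops=1 length=7.760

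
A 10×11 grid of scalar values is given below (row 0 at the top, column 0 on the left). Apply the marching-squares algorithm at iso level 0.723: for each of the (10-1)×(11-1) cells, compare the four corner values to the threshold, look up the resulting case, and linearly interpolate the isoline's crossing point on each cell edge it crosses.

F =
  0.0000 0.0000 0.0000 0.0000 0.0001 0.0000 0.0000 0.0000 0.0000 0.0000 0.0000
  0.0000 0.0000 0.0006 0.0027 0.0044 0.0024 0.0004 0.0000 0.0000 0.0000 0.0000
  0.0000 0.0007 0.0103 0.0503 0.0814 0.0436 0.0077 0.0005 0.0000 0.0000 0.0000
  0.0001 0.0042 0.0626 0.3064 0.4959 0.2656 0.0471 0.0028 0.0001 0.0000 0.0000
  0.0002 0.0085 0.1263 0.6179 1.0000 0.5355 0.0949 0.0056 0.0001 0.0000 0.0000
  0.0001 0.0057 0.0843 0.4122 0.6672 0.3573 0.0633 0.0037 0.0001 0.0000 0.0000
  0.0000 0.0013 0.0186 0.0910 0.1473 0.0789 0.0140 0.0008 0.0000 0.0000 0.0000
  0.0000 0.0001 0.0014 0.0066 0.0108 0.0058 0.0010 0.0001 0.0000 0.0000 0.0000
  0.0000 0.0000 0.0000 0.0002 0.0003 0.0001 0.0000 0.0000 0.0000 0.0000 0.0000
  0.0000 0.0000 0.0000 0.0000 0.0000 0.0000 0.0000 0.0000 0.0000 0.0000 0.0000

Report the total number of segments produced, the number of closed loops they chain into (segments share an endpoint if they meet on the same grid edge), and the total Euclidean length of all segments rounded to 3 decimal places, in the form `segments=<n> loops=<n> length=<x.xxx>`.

cell (3,3): code 0100 → (3.451,4.000)–(4.000,3.275)
cell (3,4): code 1000 → (4.000,4.596)–(3.451,4.000)
cell (4,3): code 0010 → (4.000,3.275)–(4.832,4.000)
cell (4,4): code 0001 → (4.832,4.000)–(4.000,4.596)
total: 4 segments, chained into 1 closed loop(s), length Σ = 3.848252

segments=4 loops=1 length=3.848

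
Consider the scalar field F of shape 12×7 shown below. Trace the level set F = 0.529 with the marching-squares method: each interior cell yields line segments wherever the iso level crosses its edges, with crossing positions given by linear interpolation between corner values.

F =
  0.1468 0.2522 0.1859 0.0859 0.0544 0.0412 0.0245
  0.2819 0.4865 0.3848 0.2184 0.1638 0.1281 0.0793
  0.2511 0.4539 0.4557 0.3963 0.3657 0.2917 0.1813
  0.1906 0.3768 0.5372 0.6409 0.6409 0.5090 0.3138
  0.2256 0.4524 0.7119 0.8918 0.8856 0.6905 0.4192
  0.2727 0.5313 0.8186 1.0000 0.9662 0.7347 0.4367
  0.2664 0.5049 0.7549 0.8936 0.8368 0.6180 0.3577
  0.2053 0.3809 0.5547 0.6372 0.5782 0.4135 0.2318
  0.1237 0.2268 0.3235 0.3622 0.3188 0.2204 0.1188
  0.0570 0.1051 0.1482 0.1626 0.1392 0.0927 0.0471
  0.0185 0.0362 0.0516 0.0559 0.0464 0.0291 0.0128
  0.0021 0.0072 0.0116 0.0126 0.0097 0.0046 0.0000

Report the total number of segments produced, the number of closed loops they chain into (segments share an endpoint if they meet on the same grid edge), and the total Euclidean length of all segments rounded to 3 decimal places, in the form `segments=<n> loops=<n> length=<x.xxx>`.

cell (2,1): code 0100 → (2.899,2.000)–(3.000,1.949)
cell (2,2): code 1100 → (2.543,3.000)–(2.899,2.000)
cell (2,3): code 1100 → (2.593,4.000)–(2.543,3.000)
cell (2,4): code 1000 → (3.000,4.848)–(2.593,4.000)
cell (3,1): code 0110 → (3.000,1.949)–(4.000,1.295)
cell (3,4): code 1101 → (3.110,5.000)–(3.000,4.848)
cell (3,5): code 1000 → (4.000,5.595)–(3.110,5.000)
cell (4,0): code 0100 → (4.971,1.000)–(5.000,0.991)
cell (4,1): code 1110 → (4.000,1.295)–(4.971,1.000)
cell (4,5): code 1001 → (5.000,5.690)–(4.000,5.595)
cell (5,0): code 0010 → (5.000,0.991)–(5.087,1.000)
cell (5,1): code 0111 → (5.087,1.000)–(6.000,1.096)
cell (5,5): code 1001 → (6.000,5.342)–(5.000,5.690)
cell (6,1): code 0110 → (6.000,1.096)–(7.000,1.852)
cell (6,4): code 1011 → (7.000,4.299)–(6.435,5.000)
cell (6,5): code 0001 → (6.435,5.000)–(6.000,5.342)
cell (7,1): code 0010 → (7.000,1.852)–(7.111,2.000)
cell (7,2): code 0011 → (7.111,2.000)–(7.393,3.000)
cell (7,3): code 0011 → (7.393,3.000)–(7.190,4.000)
cell (7,4): code 0001 → (7.190,4.000)–(7.000,4.299)
total: 20 segments, chained into 1 closed loop(s), length Σ = 14.989399

segments=20 loops=1 length=14.989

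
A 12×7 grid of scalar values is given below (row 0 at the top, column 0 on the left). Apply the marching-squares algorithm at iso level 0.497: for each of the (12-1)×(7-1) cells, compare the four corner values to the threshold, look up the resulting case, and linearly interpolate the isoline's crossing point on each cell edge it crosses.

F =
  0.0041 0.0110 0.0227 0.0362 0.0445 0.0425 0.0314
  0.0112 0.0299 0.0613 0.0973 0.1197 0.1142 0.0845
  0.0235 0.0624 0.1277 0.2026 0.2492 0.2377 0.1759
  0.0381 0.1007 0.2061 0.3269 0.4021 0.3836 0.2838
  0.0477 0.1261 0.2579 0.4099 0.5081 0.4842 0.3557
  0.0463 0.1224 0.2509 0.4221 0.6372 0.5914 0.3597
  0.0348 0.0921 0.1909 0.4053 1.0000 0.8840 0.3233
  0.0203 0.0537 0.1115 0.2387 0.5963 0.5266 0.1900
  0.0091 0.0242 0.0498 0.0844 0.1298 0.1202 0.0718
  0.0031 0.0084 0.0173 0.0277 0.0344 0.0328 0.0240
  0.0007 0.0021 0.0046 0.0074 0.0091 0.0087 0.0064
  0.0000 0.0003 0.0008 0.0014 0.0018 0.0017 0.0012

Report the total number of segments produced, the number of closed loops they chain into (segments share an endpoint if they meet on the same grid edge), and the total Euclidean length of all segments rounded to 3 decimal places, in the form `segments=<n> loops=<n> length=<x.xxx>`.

cell (3,3): code 0100 → (3.895,4.000)–(4.000,3.887)
cell (3,4): code 1000 → (4.000,4.464)–(3.895,4.000)
cell (4,3): code 0110 → (4.000,3.887)–(5.000,3.348)
cell (4,4): code 1101 → (4.119,5.000)–(4.000,4.464)
cell (4,5): code 1000 → (5.000,5.407)–(4.119,5.000)
cell (5,3): code 0110 → (5.000,3.348)–(6.000,3.154)
cell (5,5): code 1001 → (6.000,5.690)–(5.000,5.407)
cell (6,3): code 0110 → (6.000,3.154)–(7.000,3.722)
cell (6,5): code 1001 → (7.000,5.088)–(6.000,5.690)
cell (7,3): code 0010 → (7.000,3.722)–(7.213,4.000)
cell (7,4): code 0011 → (7.213,4.000)–(7.073,5.000)
cell (7,5): code 0001 → (7.073,5.000)–(7.000,5.088)
total: 12 segments, chained into 1 closed loop(s), length Σ = 9.134229

segments=12 loops=1 length=9.134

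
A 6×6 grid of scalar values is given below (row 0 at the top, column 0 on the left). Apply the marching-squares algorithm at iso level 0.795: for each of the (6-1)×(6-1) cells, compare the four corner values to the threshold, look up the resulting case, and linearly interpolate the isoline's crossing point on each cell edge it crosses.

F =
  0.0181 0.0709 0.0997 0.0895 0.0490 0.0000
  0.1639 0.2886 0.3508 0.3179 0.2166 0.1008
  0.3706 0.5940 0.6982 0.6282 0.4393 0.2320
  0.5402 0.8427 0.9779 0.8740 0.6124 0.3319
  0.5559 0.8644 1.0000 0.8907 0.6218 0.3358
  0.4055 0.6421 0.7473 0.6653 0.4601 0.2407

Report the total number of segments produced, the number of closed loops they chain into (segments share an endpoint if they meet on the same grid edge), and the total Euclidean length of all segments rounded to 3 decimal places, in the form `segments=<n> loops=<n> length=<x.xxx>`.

segments=10 loops=1 length=7.977

cell (2,0): code 0100 → (2.808,1.000)–(3.000,0.842)
cell (2,1): code 1100 → (2.346,2.000)–(2.808,1.000)
cell (2,2): code 1100 → (2.679,3.000)–(2.346,2.000)
cell (2,3): code 1000 → (3.000,3.302)–(2.679,3.000)
cell (3,0): code 0110 → (3.000,0.842)–(4.000,0.775)
cell (3,3): code 1001 → (4.000,3.356)–(3.000,3.302)
cell (4,0): code 0010 → (4.000,0.775)–(4.312,1.000)
cell (4,1): code 0011 → (4.312,1.000)–(4.811,2.000)
cell (4,2): code 0011 → (4.811,2.000)–(4.425,3.000)
cell (4,3): code 0001 → (4.425,3.000)–(4.000,3.356)
total: 10 segments, chained into 1 closed loop(s), length Σ = 7.977039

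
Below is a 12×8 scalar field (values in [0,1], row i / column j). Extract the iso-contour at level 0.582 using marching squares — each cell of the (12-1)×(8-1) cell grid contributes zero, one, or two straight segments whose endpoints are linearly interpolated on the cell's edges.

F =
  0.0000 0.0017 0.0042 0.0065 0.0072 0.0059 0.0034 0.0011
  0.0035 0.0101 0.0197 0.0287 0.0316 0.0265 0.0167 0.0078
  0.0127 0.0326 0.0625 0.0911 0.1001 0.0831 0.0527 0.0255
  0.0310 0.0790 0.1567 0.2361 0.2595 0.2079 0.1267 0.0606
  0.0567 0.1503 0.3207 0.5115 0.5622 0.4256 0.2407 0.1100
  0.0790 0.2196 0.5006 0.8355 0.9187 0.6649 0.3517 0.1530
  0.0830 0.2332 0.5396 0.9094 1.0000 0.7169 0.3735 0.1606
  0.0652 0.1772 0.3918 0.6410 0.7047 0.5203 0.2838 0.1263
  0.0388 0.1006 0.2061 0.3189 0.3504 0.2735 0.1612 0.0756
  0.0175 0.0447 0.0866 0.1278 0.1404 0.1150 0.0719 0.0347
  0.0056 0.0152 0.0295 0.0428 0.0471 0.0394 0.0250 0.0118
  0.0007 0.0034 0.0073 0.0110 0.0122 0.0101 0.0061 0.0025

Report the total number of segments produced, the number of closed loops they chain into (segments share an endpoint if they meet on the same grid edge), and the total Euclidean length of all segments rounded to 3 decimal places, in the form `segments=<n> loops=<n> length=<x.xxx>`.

segments=12 loops=1 length=10.223

cell (4,2): code 0100 → (4.218,3.000)–(5.000,2.243)
cell (4,3): code 1100 → (4.056,4.000)–(4.218,3.000)
cell (4,4): code 1100 → (4.654,5.000)–(4.056,4.000)
cell (4,5): code 1000 → (5.000,5.265)–(4.654,5.000)
cell (5,2): code 0110 → (5.000,2.243)–(6.000,2.115)
cell (5,5): code 1001 → (6.000,5.393)–(5.000,5.265)
cell (6,2): code 0110 → (6.000,2.115)–(7.000,2.763)
cell (6,4): code 1011 → (7.000,4.665)–(6.686,5.000)
cell (6,5): code 0001 → (6.686,5.000)–(6.000,5.393)
cell (7,2): code 0010 → (7.000,2.763)–(7.183,3.000)
cell (7,3): code 0011 → (7.183,3.000)–(7.346,4.000)
cell (7,4): code 0001 → (7.346,4.000)–(7.000,4.665)
total: 12 segments, chained into 1 closed loop(s), length Σ = 10.223233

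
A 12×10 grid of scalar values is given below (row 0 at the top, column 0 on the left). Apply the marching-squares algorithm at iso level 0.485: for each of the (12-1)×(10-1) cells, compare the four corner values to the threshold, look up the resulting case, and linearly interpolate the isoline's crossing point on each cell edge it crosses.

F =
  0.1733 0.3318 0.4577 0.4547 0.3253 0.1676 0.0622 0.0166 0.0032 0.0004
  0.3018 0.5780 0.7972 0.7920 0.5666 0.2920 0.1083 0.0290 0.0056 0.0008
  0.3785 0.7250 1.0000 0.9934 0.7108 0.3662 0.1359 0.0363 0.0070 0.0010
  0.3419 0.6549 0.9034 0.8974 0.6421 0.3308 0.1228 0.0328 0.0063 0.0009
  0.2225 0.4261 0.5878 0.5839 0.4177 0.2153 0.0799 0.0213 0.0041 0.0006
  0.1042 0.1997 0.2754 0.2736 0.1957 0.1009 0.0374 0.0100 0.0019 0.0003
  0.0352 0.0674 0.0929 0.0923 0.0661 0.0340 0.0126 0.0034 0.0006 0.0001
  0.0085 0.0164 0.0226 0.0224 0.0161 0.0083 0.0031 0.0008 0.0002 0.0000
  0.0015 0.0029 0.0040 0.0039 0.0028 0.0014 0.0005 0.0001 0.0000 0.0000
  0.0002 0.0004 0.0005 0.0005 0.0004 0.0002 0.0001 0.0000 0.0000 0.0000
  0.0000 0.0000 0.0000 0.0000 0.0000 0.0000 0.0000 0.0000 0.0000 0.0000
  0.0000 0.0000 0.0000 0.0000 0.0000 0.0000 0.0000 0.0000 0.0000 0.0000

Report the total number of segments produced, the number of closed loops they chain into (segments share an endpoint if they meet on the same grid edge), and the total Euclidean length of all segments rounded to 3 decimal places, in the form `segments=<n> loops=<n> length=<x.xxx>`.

cell (0,0): code 0100 → (0.622,1.000)–(1.000,0.663)
cell (0,1): code 1100 → (0.080,2.000)–(0.622,1.000)
cell (0,2): code 1100 → (0.090,3.000)–(0.080,2.000)
cell (0,3): code 1100 → (0.662,4.000)–(0.090,3.000)
cell (0,4): code 1000 → (1.000,4.297)–(0.662,4.000)
cell (1,0): code 0110 → (1.000,0.663)–(2.000,0.307)
cell (1,4): code 1001 → (2.000,4.655)–(1.000,4.297)
cell (2,0): code 0110 → (2.000,0.307)–(3.000,0.457)
cell (2,4): code 1001 → (3.000,4.505)–(2.000,4.655)
cell (3,0): code 0010 → (3.000,0.457)–(3.743,1.000)
cell (3,1): code 0111 → (3.743,1.000)–(4.000,1.364)
cell (3,3): code 1011 → (4.000,3.595)–(3.700,4.000)
cell (3,4): code 0001 → (3.700,4.000)–(3.000,4.505)
cell (4,1): code 0010 → (4.000,1.364)–(4.329,2.000)
cell (4,2): code 0011 → (4.329,2.000)–(4.319,3.000)
cell (4,3): code 0001 → (4.319,3.000)–(4.000,3.595)
total: 16 segments, chained into 1 closed loop(s), length Σ = 13.515461

segments=16 loops=1 length=13.515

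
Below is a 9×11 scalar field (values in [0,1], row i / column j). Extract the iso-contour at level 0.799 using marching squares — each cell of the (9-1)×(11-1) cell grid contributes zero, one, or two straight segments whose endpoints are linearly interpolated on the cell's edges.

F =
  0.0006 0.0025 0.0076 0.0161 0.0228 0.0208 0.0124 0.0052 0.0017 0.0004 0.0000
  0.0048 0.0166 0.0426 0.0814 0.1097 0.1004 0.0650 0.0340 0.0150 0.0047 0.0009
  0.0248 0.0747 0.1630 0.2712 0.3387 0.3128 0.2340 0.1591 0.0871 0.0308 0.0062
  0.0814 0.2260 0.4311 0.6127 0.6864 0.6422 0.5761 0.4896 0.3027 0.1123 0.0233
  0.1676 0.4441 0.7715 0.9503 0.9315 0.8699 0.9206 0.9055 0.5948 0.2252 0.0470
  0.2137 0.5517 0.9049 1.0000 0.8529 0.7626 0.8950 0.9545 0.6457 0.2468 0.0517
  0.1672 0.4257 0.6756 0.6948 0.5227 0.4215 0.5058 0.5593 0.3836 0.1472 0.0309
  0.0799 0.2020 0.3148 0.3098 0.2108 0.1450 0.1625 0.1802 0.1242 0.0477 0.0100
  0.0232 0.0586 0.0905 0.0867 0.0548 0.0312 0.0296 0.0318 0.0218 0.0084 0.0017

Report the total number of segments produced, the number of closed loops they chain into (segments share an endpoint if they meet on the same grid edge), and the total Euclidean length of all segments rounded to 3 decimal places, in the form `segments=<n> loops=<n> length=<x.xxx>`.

segments=18 loops=1 length=14.224

cell (3,2): code 0100 → (3.552,3.000)–(4.000,2.154)
cell (3,3): code 1100 → (3.459,4.000)–(3.552,3.000)
cell (3,4): code 1100 → (3.689,5.000)–(3.459,4.000)
cell (3,5): code 1100 → (3.647,6.000)–(3.689,5.000)
cell (3,6): code 1100 → (3.744,7.000)–(3.647,6.000)
cell (3,7): code 1000 → (4.000,7.343)–(3.744,7.000)
cell (4,1): code 0100 → (4.206,2.000)–(5.000,1.700)
cell (4,2): code 1110 → (4.000,2.154)–(4.206,2.000)
cell (4,4): code 1011 → (5.000,4.597)–(4.661,5.000)
cell (4,5): code 0111 → (4.661,5.000)–(5.000,5.275)
cell (4,7): code 1001 → (5.000,7.504)–(4.000,7.343)
cell (5,1): code 0010 → (5.000,1.700)–(5.462,2.000)
cell (5,2): code 0011 → (5.462,2.000)–(5.659,3.000)
cell (5,3): code 0011 → (5.659,3.000)–(5.163,4.000)
cell (5,4): code 0001 → (5.163,4.000)–(5.000,4.597)
cell (5,5): code 0010 → (5.000,5.275)–(5.247,6.000)
cell (5,6): code 0011 → (5.247,6.000)–(5.393,7.000)
cell (5,7): code 0001 → (5.393,7.000)–(5.000,7.504)
total: 18 segments, chained into 1 closed loop(s), length Σ = 14.223532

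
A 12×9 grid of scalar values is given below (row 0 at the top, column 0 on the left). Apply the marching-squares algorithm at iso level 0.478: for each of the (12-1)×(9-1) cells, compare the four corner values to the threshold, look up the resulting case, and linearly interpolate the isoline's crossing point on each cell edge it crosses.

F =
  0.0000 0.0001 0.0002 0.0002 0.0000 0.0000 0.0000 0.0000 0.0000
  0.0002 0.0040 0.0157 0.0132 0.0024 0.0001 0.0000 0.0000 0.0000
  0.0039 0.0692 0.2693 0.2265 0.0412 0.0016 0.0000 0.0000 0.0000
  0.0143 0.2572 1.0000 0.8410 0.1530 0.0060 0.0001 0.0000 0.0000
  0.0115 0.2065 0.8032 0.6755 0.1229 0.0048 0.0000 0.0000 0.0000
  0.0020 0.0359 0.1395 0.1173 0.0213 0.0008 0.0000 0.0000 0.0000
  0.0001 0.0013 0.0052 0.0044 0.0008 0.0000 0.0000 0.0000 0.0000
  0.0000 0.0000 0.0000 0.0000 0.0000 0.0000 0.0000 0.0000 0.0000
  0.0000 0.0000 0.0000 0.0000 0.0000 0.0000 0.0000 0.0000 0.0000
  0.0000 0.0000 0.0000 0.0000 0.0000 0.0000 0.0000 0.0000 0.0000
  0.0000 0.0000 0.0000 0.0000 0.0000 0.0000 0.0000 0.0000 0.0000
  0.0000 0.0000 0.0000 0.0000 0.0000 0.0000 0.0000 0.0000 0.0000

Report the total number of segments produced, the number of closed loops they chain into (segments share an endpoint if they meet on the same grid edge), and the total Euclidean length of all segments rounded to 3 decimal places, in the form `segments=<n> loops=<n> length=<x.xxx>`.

segments=8 loops=1 length=7.074

cell (2,1): code 0100 → (2.286,2.000)–(3.000,1.297)
cell (2,2): code 1100 → (2.409,3.000)–(2.286,2.000)
cell (2,3): code 1000 → (3.000,3.528)–(2.409,3.000)
cell (3,1): code 0110 → (3.000,1.297)–(4.000,1.455)
cell (3,3): code 1001 → (4.000,3.357)–(3.000,3.528)
cell (4,1): code 0010 → (4.000,1.455)–(4.490,2.000)
cell (4,2): code 0011 → (4.490,2.000)–(4.354,3.000)
cell (4,3): code 0001 → (4.354,3.000)–(4.000,3.357)
total: 8 segments, chained into 1 closed loop(s), length Σ = 7.073520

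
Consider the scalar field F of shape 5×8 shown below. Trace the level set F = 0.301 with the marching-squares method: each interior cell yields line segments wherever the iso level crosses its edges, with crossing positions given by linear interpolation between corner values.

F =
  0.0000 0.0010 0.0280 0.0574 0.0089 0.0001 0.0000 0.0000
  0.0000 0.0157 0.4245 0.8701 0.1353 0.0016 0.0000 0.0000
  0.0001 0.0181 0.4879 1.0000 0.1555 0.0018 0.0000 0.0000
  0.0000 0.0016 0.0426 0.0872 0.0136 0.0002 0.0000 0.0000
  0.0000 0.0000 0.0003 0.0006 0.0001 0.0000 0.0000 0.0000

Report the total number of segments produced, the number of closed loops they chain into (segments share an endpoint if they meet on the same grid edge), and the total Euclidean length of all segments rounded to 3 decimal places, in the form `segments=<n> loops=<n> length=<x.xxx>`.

segments=8 loops=1 length=7.321

cell (0,1): code 0100 → (0.689,2.000)–(1.000,1.698)
cell (0,2): code 1100 → (0.300,3.000)–(0.689,2.000)
cell (0,3): code 1000 → (1.000,3.774)–(0.300,3.000)
cell (1,1): code 0110 → (1.000,1.698)–(2.000,1.602)
cell (1,3): code 1001 → (2.000,3.828)–(1.000,3.774)
cell (2,1): code 0010 → (2.000,1.602)–(2.420,2.000)
cell (2,2): code 0011 → (2.420,2.000)–(2.766,3.000)
cell (2,3): code 0001 → (2.766,3.000)–(2.000,3.828)
total: 8 segments, chained into 1 closed loop(s), length Σ = 7.321049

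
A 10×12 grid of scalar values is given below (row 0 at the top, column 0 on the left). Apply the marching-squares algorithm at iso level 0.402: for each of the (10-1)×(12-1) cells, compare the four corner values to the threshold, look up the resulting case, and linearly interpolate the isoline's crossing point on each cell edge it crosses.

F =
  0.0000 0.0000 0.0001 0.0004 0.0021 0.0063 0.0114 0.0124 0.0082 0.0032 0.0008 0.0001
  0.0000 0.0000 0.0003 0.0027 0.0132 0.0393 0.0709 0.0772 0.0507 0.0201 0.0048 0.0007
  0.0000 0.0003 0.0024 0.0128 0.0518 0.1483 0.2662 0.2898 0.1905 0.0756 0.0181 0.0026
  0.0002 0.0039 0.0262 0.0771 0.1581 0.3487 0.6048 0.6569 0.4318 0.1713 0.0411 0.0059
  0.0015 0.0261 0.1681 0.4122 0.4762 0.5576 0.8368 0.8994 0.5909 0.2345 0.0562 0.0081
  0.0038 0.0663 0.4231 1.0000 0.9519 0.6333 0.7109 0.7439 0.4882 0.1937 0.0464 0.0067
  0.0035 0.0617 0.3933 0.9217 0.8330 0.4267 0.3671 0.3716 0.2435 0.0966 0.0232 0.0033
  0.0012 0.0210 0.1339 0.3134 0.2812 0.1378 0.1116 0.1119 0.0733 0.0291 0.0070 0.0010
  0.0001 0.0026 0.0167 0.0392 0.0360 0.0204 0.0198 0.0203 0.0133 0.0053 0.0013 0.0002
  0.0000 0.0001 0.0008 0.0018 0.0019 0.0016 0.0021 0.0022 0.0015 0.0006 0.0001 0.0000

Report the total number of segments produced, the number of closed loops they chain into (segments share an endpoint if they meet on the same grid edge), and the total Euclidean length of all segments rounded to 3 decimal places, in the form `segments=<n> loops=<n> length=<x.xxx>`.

cell (2,5): code 0100 → (2.401,6.000)–(3.000,5.208)
cell (2,6): code 1100 → (2.306,7.000)–(2.401,6.000)
cell (2,7): code 1100 → (2.877,8.000)–(2.306,7.000)
cell (2,8): code 1000 → (3.000,8.114)–(2.877,8.000)
cell (3,2): code 0100 → (3.970,3.000)–(4.000,2.958)
cell (3,3): code 1100 → (3.767,4.000)–(3.970,3.000)
cell (3,4): code 1100 → (3.255,5.000)–(3.767,4.000)
cell (3,5): code 1110 → (3.000,5.208)–(3.255,5.000)
cell (3,8): code 1001 → (4.000,8.530)–(3.000,8.114)
cell (4,1): code 0100 → (4.917,2.000)–(5.000,1.941)
cell (4,2): code 1110 → (4.000,2.958)–(4.917,2.000)
cell (4,8): code 1001 → (5.000,8.293)–(4.000,8.530)
cell (5,1): code 0010 → (5.000,1.941)–(5.708,2.000)
cell (5,2): code 0111 → (5.708,2.000)–(6.000,2.016)
cell (5,5): code 1011 → (6.000,5.414)–(5.898,6.000)
cell (5,6): code 0011 → (5.898,6.000)–(5.918,7.000)
cell (5,7): code 0011 → (5.918,7.000)–(5.352,8.000)
cell (5,8): code 0001 → (5.352,8.000)–(5.000,8.293)
cell (6,2): code 0010 → (6.000,2.016)–(6.854,3.000)
cell (6,3): code 0011 → (6.854,3.000)–(6.781,4.000)
cell (6,4): code 0011 → (6.781,4.000)–(6.085,5.000)
cell (6,5): code 0001 → (6.085,5.000)–(6.000,5.414)
total: 22 segments, chained into 1 closed loop(s), length Σ = 17.531990

segments=22 loops=1 length=17.532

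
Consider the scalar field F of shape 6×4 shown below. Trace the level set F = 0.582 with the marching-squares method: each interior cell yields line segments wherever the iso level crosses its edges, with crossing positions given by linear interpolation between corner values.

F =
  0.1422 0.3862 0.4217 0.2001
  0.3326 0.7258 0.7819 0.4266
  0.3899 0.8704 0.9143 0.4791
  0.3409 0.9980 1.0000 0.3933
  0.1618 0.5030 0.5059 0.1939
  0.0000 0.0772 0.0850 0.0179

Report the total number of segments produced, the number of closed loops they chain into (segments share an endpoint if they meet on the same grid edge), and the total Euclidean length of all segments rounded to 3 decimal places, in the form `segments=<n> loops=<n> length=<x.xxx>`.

cell (0,0): code 0100 → (0.577,1.000)–(1.000,0.634)
cell (0,1): code 1100 → (0.445,2.000)–(0.577,1.000)
cell (0,2): code 1000 → (1.000,2.563)–(0.445,2.000)
cell (1,0): code 0110 → (1.000,0.634)–(2.000,0.400)
cell (1,2): code 1001 → (2.000,2.764)–(1.000,2.563)
cell (2,0): code 0110 → (2.000,0.400)–(3.000,0.367)
cell (2,2): code 1001 → (3.000,2.689)–(2.000,2.764)
cell (3,0): code 0010 → (3.000,0.367)–(3.840,1.000)
cell (3,1): code 0011 → (3.840,1.000)–(3.846,2.000)
cell (3,2): code 0001 → (3.846,2.000)–(3.000,2.689)
total: 10 segments, chained into 1 closed loop(s), length Σ = 9.552061

segments=10 loops=1 length=9.552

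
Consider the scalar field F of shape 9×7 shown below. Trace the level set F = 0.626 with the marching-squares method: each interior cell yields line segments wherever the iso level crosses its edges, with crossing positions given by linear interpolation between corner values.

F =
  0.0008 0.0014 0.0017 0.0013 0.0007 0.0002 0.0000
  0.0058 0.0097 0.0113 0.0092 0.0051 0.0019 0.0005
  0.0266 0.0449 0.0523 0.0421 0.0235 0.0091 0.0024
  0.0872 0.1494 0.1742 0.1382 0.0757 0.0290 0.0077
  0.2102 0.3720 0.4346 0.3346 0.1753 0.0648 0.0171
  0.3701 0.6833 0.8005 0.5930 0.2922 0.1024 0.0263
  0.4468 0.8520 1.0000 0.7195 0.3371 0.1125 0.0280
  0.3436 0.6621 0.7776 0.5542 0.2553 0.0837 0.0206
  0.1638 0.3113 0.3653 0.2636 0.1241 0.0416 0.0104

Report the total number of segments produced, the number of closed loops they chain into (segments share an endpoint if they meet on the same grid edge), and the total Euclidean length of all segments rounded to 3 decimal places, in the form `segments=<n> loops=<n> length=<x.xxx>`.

cell (4,0): code 0100 → (4.816,1.000)–(5.000,0.817)
cell (4,1): code 1100 → (4.523,2.000)–(4.816,1.000)
cell (4,2): code 1000 → (5.000,2.841)–(4.523,2.000)
cell (5,0): code 0110 → (5.000,0.817)–(6.000,0.442)
cell (5,2): code 1101 → (5.261,3.000)–(5.000,2.841)
cell (5,3): code 1000 → (6.000,3.245)–(5.261,3.000)
cell (6,0): code 0110 → (6.000,0.442)–(7.000,0.887)
cell (6,2): code 1011 → (7.000,2.679)–(6.566,3.000)
cell (6,3): code 0001 → (6.566,3.000)–(6.000,3.245)
cell (7,0): code 0010 → (7.000,0.887)–(7.103,1.000)
cell (7,1): code 0011 → (7.103,1.000)–(7.368,2.000)
cell (7,2): code 0001 → (7.368,2.000)–(7.000,2.679)
total: 12 segments, chained into 1 closed loop(s), length Σ = 8.630506

segments=12 loops=1 length=8.631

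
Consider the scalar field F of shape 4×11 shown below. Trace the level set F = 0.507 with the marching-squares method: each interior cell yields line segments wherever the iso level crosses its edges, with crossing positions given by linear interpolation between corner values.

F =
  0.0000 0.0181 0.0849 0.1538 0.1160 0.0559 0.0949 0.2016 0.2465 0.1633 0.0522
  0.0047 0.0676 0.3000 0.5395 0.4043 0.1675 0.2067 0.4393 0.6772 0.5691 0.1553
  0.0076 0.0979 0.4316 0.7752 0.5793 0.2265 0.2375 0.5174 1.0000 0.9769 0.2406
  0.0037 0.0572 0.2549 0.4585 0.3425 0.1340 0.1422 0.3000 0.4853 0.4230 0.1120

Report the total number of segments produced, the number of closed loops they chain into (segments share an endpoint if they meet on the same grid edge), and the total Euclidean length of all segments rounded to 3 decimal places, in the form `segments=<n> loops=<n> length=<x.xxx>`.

cell (0,2): code 0100 → (0.916,3.000)–(1.000,2.864)
cell (0,3): code 1000 → (1.000,3.240)–(0.916,3.000)
cell (0,7): code 0100 → (0.605,8.000)–(1.000,7.285)
cell (0,8): code 1100 → (0.847,9.000)–(0.605,8.000)
cell (0,9): code 1000 → (1.000,9.150)–(0.847,9.000)
cell (1,2): code 0110 → (1.000,2.864)–(2.000,2.219)
cell (1,3): code 1101 → (1.587,4.000)–(1.000,3.240)
cell (1,4): code 1000 → (2.000,4.205)–(1.587,4.000)
cell (1,6): code 0100 → (1.867,7.000)–(2.000,6.963)
cell (1,7): code 1110 → (1.000,7.285)–(1.867,7.000)
cell (1,9): code 1001 → (2.000,9.638)–(1.000,9.150)
cell (2,2): code 0010 → (2.000,2.219)–(2.847,3.000)
cell (2,3): code 0011 → (2.847,3.000)–(2.305,4.000)
cell (2,4): code 0001 → (2.305,4.000)–(2.000,4.205)
cell (2,6): code 0010 → (2.000,6.963)–(2.048,7.000)
cell (2,7): code 0011 → (2.048,7.000)–(2.958,8.000)
cell (2,8): code 0011 → (2.958,8.000)–(2.848,9.000)
cell (2,9): code 0001 → (2.848,9.000)–(2.000,9.638)
total: 18 segments, chained into 2 closed loop(s), length Σ = 13.386216

segments=18 loops=2 length=13.386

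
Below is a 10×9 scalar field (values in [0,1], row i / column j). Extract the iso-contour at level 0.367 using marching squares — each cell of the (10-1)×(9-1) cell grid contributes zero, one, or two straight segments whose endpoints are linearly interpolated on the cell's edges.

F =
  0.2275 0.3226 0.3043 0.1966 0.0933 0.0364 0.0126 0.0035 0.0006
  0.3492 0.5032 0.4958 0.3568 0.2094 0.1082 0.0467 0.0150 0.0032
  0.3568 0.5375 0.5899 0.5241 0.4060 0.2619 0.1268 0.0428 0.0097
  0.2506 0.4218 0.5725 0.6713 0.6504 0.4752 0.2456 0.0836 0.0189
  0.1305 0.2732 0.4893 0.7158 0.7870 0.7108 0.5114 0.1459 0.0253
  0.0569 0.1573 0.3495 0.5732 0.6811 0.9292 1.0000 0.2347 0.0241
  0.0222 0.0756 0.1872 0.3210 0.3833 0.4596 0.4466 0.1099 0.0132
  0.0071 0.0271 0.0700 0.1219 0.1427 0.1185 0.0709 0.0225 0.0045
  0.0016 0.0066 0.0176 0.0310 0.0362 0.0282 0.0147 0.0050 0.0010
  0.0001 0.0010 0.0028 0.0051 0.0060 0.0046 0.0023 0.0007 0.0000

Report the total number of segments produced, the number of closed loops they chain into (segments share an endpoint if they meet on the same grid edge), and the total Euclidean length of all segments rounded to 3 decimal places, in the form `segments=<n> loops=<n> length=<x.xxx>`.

segments=24 loops=1 length=19.407

cell (0,0): code 0100 → (0.246,1.000)–(1.000,0.116)
cell (0,1): code 1100 → (0.327,2.000)–(0.246,1.000)
cell (0,2): code 1000 → (1.000,2.927)–(0.327,2.000)
cell (1,0): code 0110 → (1.000,0.116)–(2.000,0.056)
cell (1,2): code 1101 → (1.061,3.000)–(1.000,2.927)
cell (1,3): code 1100 → (1.802,4.000)–(1.061,3.000)
cell (1,4): code 1000 → (2.000,4.271)–(1.802,4.000)
cell (2,0): code 0110 → (2.000,0.056)–(3.000,0.680)
cell (2,4): code 1101 → (2.493,5.000)–(2.000,4.271)
cell (2,5): code 1000 → (3.000,5.471)–(2.493,5.000)
cell (3,0): code 0010 → (3.000,0.680)–(3.369,1.000)
cell (3,1): code 0111 → (3.369,1.000)–(4.000,1.434)
cell (3,5): code 1101 → (3.457,6.000)–(3.000,5.471)
cell (3,6): code 1000 → (4.000,6.395)–(3.457,6.000)
cell (4,1): code 0010 → (4.000,1.434)–(4.875,2.000)
cell (4,2): code 0111 → (4.875,2.000)–(5.000,2.078)
cell (4,6): code 1001 → (5.000,6.827)–(4.000,6.395)
cell (5,2): code 0010 → (5.000,2.078)–(5.818,3.000)
cell (5,3): code 0111 → (5.818,3.000)–(6.000,3.738)
cell (5,6): code 1001 → (6.000,6.236)–(5.000,6.827)
cell (6,3): code 0010 → (6.000,3.738)–(6.068,4.000)
cell (6,4): code 0011 → (6.068,4.000)–(6.271,5.000)
cell (6,5): code 0011 → (6.271,5.000)–(6.212,6.000)
cell (6,6): code 0001 → (6.212,6.000)–(6.000,6.236)
total: 24 segments, chained into 1 closed loop(s), length Σ = 19.406603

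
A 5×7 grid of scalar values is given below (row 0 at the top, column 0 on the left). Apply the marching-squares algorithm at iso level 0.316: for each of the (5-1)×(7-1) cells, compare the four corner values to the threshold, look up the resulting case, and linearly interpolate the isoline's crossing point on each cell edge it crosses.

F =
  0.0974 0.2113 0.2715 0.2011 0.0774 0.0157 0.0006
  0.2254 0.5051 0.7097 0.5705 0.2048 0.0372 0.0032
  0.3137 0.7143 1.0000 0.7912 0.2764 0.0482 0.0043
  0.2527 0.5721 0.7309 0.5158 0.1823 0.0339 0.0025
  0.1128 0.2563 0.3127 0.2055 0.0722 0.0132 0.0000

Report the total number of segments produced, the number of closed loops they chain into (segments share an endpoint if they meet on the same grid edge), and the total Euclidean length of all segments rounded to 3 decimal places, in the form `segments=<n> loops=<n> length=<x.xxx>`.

cell (0,0): code 0100 → (0.356,1.000)–(1.000,0.324)
cell (0,1): code 1100 → (0.102,2.000)–(0.356,1.000)
cell (0,2): code 1100 → (0.311,3.000)–(0.102,2.000)
cell (0,3): code 1000 → (1.000,3.696)–(0.311,3.000)
cell (1,0): code 0110 → (1.000,0.324)–(2.000,0.006)
cell (1,3): code 1001 → (2.000,3.923)–(1.000,3.696)
cell (2,0): code 0110 → (2.000,0.006)–(3.000,0.198)
cell (2,3): code 1001 → (3.000,3.599)–(2.000,3.923)
cell (3,0): code 0010 → (3.000,0.198)–(3.811,1.000)
cell (3,1): code 0011 → (3.811,1.000)–(3.992,2.000)
cell (3,2): code 0011 → (3.992,2.000)–(3.644,3.000)
cell (3,3): code 0001 → (3.644,3.000)–(3.000,3.599)
total: 12 segments, chained into 1 closed loop(s), length Σ = 12.205877

segments=12 loops=1 length=12.206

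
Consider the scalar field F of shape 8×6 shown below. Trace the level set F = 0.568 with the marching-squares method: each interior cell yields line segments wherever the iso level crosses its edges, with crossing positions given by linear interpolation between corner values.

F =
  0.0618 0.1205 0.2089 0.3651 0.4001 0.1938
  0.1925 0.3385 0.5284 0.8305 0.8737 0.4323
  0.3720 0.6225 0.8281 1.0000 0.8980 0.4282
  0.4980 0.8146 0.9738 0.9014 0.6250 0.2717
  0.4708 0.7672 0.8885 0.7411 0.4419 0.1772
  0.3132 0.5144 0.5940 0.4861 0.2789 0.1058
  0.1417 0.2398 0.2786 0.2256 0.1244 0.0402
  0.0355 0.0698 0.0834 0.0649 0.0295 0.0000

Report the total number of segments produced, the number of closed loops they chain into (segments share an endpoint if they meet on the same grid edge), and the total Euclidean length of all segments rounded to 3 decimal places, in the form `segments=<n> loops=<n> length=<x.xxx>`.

segments=18 loops=1 length=14.166

cell (0,2): code 0100 → (0.436,3.000)–(1.000,2.131)
cell (0,3): code 1100 → (0.355,4.000)–(0.436,3.000)
cell (0,4): code 1000 → (1.000,4.693)–(0.355,4.000)
cell (1,0): code 0100 → (1.808,1.000)–(2.000,0.782)
cell (1,1): code 1100 → (1.132,2.000)–(1.808,1.000)
cell (1,2): code 1110 → (1.000,2.131)–(1.132,2.000)
cell (1,4): code 1001 → (2.000,4.702)–(1.000,4.693)
cell (2,0): code 0110 → (2.000,0.782)–(3.000,0.221)
cell (2,4): code 1001 → (3.000,4.161)–(2.000,4.702)
cell (3,0): code 0110 → (3.000,0.221)–(4.000,0.328)
cell (3,3): code 1011 → (4.000,3.579)–(3.311,4.000)
cell (3,4): code 0001 → (3.311,4.000)–(3.000,4.161)
cell (4,0): code 0010 → (4.000,0.328)–(4.788,1.000)
cell (4,1): code 0111 → (4.788,1.000)–(5.000,1.673)
cell (4,2): code 1011 → (5.000,2.241)–(4.679,3.000)
cell (4,3): code 0001 → (4.679,3.000)–(4.000,3.579)
cell (5,1): code 0010 → (5.000,1.673)–(5.082,2.000)
cell (5,2): code 0001 → (5.082,2.000)–(5.000,2.241)
total: 18 segments, chained into 1 closed loop(s), length Σ = 14.166067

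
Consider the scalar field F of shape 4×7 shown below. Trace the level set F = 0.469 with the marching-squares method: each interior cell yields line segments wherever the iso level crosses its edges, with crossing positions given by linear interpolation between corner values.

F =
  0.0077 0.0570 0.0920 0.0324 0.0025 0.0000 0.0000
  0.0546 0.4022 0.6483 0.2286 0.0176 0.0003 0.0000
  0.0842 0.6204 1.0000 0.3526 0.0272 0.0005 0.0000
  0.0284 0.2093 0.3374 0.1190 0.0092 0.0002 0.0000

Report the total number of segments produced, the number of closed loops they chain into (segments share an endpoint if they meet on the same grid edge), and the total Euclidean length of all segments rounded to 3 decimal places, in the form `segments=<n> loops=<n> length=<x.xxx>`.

segments=8 loops=1 length=6.265

cell (0,1): code 0100 → (0.678,2.000)–(1.000,1.271)
cell (0,2): code 1000 → (1.000,2.427)–(0.678,2.000)
cell (1,0): code 0100 → (1.306,1.000)–(2.000,0.718)
cell (1,1): code 1110 → (1.000,1.271)–(1.306,1.000)
cell (1,2): code 1001 → (2.000,2.820)–(1.000,2.427)
cell (2,0): code 0010 → (2.000,0.718)–(2.368,1.000)
cell (2,1): code 0011 → (2.368,1.000)–(2.801,2.000)
cell (2,2): code 0001 → (2.801,2.000)–(2.000,2.820)
total: 8 segments, chained into 1 closed loop(s), length Σ = 6.265078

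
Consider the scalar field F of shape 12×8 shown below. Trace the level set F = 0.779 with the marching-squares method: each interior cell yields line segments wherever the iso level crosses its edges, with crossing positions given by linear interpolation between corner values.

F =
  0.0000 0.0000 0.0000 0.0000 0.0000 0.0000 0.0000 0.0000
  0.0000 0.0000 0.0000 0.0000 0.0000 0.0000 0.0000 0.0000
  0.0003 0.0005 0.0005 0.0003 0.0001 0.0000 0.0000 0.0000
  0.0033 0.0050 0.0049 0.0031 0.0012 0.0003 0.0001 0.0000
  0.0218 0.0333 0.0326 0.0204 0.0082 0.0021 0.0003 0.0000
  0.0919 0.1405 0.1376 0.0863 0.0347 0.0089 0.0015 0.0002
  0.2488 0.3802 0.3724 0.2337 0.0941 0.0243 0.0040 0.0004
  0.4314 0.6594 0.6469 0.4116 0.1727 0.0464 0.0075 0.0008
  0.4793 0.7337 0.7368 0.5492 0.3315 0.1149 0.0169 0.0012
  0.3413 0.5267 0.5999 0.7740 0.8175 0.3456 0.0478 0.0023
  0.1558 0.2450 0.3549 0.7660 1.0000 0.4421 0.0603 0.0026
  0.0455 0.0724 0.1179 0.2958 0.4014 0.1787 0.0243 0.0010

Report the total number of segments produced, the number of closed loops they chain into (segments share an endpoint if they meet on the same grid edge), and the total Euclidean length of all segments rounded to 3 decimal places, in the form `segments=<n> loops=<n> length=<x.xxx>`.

cell (8,3): code 0100 → (8.921,4.000)–(9.000,3.115)
cell (8,4): code 1000 → (9.000,4.082)–(8.921,4.000)
cell (9,3): code 0110 → (9.000,3.115)–(10.000,3.056)
cell (9,4): code 1001 → (10.000,4.396)–(9.000,4.082)
cell (10,3): code 0010 → (10.000,3.056)–(10.369,4.000)
cell (10,4): code 0001 → (10.369,4.000)–(10.000,4.396)
total: 6 segments, chained into 1 closed loop(s), length Σ = 4.607919

segments=6 loops=1 length=4.608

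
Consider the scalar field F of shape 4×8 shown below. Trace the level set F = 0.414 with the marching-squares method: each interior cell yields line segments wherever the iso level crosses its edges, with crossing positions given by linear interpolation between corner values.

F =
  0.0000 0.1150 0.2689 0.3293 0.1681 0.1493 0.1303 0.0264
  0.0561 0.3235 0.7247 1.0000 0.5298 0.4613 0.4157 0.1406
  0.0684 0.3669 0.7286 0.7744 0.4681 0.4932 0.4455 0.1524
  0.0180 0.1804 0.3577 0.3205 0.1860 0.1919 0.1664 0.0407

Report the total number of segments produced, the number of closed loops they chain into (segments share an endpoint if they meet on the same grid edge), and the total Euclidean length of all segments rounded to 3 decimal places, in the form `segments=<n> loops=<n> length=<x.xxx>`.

segments=14 loops=1 length=12.789

cell (0,1): code 0100 → (0.318,2.000)–(1.000,1.226)
cell (0,2): code 1100 → (0.126,3.000)–(0.318,2.000)
cell (0,3): code 1100 → (0.680,4.000)–(0.126,3.000)
cell (0,4): code 1100 → (0.848,5.000)–(0.680,4.000)
cell (0,5): code 1100 → (0.994,6.000)–(0.848,5.000)
cell (0,6): code 1000 → (1.000,6.006)–(0.994,6.000)
cell (1,1): code 0110 → (1.000,1.226)–(2.000,1.130)
cell (1,6): code 1001 → (2.000,6.107)–(1.000,6.006)
cell (2,1): code 0010 → (2.000,1.130)–(2.848,2.000)
cell (2,2): code 0011 → (2.848,2.000)–(2.794,3.000)
cell (2,3): code 0011 → (2.794,3.000)–(2.192,4.000)
cell (2,4): code 0011 → (2.192,4.000)–(2.263,5.000)
cell (2,5): code 0011 → (2.263,5.000)–(2.113,6.000)
cell (2,6): code 0001 → (2.113,6.000)–(2.000,6.107)
total: 14 segments, chained into 1 closed loop(s), length Σ = 12.789116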